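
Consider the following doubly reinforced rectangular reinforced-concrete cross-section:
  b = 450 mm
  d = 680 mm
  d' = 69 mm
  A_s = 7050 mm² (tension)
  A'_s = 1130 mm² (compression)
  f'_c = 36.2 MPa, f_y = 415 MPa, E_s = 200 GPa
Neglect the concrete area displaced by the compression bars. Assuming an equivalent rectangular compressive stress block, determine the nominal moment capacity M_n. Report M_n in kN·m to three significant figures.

M_n ≈ 1740 kN·m

Assume both tension and compression steel yield.
Net tension couple steel: A_s − A'_s = 5920 mm².
a = (A_s − A'_s) f_y / (0.85 f'_c b) = 2456800/(0.85 × 36.2 × 450) = 177.43 mm.
c = a/β₁ = 177.43/0.791 = 224.31 mm; ε'_s = 0.003(c − d')/c = 0.0021 ≥ f_y/E_s = 0.0021, so compression steel does yield.
M_n = (A_s − A'_s) f_y (d − a/2) + A'_s f_y (d − d') = [2456800 × (680 − 88.715) + 468950 × (680 − 69)] × 10⁻⁶ = 1452.67 + 286.53 = 1739.20 kN·m.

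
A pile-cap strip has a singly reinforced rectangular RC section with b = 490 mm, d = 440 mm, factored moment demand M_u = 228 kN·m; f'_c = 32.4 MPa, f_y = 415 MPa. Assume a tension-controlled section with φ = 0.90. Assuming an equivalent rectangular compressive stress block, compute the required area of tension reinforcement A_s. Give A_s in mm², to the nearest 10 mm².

A_s ≈ 1460 mm²

M_n = M_u/φ = 228/0.90 = 253.333 kN·m.
With M_n = 0.85 f'_c a b (d − a/2), solve the quadratic for a:
a = d − √(d² − 2M_n/(0.85 f'_c b)) = 440 − √(440² − 2 × 253.333×10⁶/(0.85 × 32.4 × 490)) = 44.96 mm.
A_s = 0.85 f'_c a b / f_y = 0.85 × 32.4 × 44.96 × 490 / 415 = 1462.0 mm².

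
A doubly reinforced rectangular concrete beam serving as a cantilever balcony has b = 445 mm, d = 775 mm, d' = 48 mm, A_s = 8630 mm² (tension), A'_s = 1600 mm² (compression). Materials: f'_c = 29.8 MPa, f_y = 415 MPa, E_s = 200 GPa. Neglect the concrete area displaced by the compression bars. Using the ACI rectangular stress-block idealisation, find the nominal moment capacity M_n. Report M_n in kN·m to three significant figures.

Assume both tension and compression steel yield.
Net tension couple steel: A_s − A'_s = 7030 mm².
a = (A_s − A'_s) f_y / (0.85 f'_c b) = 2917450/(0.85 × 29.8 × 445) = 258.83 mm.
c = a/β₁ = 258.83/0.837 = 309.24 mm; ε'_s = 0.003(c − d')/c = 0.0025 ≥ f_y/E_s = 0.0021, so compression steel does yield.
M_n = (A_s − A'_s) f_y (d − a/2) + A'_s f_y (d − d') = [2917450 × (775 − 129.415) + 664000 × (775 − 48)] × 10⁻⁶ = 1883.46 + 482.73 = 2366.19 kN·m.

M_n ≈ 2370 kN·m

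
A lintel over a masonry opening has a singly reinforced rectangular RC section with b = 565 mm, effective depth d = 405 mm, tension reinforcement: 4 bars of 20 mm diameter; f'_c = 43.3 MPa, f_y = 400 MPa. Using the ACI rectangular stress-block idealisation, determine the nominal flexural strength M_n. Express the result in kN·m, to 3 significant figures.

M_n ≈ 197 kN·m

A_s = 4 × 314 = 1256 mm².
T = A_s f_y = 1256 × 400 = 502400 N = 502.4 kN.
From C = T: a = T/(0.85 f'_c b) = 502400/(0.85 × 43.3 × 565) = 24.16 mm.
M_n = T(d − a/2) = 502.4 kN × (405 − 12.08) mm = 197.40 kN·m.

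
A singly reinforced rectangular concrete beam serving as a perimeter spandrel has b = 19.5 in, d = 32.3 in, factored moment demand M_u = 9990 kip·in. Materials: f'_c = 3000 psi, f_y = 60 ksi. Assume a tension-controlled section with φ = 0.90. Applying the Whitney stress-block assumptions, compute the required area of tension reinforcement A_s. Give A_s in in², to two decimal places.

M_n = M_u/φ = 9990/0.90 = 11100 kip·in.
From M_n = 0.85 f'_c a b (d − a/2):
a = d − √(d² − 2M_n/(0.85 f'_c b)) = 32.3 − √(32.3² − 2 × 11100/(0.85 × 3 × 19.5)) = 7.870 in.
A_s = 0.85 f'_c a b / f_y = 0.85 × 3 × 7.870 × 19.5 / 60 = 6.522 in².

A_s ≈ 6.52 in²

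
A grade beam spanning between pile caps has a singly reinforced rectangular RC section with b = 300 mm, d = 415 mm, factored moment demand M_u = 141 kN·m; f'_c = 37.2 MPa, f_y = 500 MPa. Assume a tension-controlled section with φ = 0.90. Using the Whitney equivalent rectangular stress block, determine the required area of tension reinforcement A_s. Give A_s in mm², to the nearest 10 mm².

A_s ≈ 800 mm²

M_n = M_u/φ = 141/0.90 = 156.667 kN·m.
With M_n = 0.85 f'_c a b (d − a/2), solve the quadratic for a:
a = d − √(d² − 2M_n/(0.85 f'_c b)) = 415 − √(415² − 2 × 156.667×10⁶/(0.85 × 37.2 × 300)) = 41.91 mm.
A_s = 0.85 f'_c a b / f_y = 0.85 × 37.2 × 41.91 × 300 / 500 = 795.1 mm².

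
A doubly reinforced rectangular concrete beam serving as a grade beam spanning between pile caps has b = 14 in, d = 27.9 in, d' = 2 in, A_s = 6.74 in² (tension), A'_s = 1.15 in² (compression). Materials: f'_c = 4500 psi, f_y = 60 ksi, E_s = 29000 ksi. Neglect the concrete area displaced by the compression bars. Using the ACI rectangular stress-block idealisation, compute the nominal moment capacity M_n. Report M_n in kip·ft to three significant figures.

Assume both steels yield.
a = (A_s − A'_s) f_y/(0.85 f'_c b) = (6.74 − 1.15) × 60/(0.85 × 4.5 × 14) = 6.263 in.
c = a/β₁ = 6.263/0.825 = 7.592 in; ε'_s = 0.003(c − d')/c = 0.0022 ≥ ε_y = 0.0021, so the compression steel yields.
M_n = (A_s − A'_s) f_y (d − a/2) + A'_s f_y (d − d') = 335.4 × (27.9 − 3.1315) + 69 × (27.9 − 2) = 8307.4 + 1787.1 = 10094.5 kip·in = 10094.5/12 = 841.21 kip·ft.

M_n ≈ 841 kip·ft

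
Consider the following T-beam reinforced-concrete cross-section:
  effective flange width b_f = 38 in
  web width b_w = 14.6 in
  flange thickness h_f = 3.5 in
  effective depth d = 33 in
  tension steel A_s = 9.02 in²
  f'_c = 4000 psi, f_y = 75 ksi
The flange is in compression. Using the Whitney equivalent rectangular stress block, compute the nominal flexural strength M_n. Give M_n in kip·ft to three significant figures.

M_n ≈ 1690 kip·ft

Tension: T = A_s f_y = 9.02 × 75 = 676.5 kips.
Try a within the flange: a = T/(0.85 f'_c b_f) = 676.5/(0.85 × 4 × 38) = 5.236 in.
a = 5.236 > h_f = 3.5 in: the block extends into the web. Split into flange-overhang and web parts.
C_f = 0.85 f'_c (b_f − b_w) h_f = 0.85 × 4 × (38 − 14.6) × 3.5 = 278.5 kips.
Remaining web compression depth: a_w = (T − C_f)/(0.85 f'_c b_w) = (676.5 − 278.5)/(0.85 × 4 × 14.6) = 8.018 in.
M_n = C_f(d − h_f/2) + (T − C_f)(d − a_w/2) = 278.5 × (33 − 1.75) + 398 × (33 − 4.009) = 8703.1 + 11538.4 = 20241.5 kip·in.
M_n = 20241.5/12 = 1686.79 kip·ft.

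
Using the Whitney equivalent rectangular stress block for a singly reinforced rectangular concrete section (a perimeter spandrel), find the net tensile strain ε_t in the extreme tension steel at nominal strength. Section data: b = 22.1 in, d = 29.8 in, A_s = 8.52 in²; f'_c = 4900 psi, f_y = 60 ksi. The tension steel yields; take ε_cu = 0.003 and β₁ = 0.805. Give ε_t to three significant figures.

a = A_s f_y/(0.85 f'_c b) = 5.554 in.
β₁ = 0.805, so c = a/β₁ = 5.554/0.805 = 6.899 in.
From the linear strain diagram with ε_cu = 0.003: ε_t = 0.003 (d − c)/c = 0.003 × (29.8 − 6.899)/6.899 = 0.00996.
Since ε_t ≥ 0.005, the section is tension-controlled.

ε_t ≈ 0.00996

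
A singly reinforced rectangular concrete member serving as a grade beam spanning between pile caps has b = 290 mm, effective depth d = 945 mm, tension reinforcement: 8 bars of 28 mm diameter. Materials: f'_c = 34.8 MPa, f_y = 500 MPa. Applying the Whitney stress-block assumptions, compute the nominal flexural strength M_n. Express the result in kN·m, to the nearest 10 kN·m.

M_n ≈ 1970 kN·m

A_s = 8 × 616 = 4928 mm².
T = A_s f_y = 4928 × 500 = 2464000 N = 2464 kN.
From C = T: a = T/(0.85 f'_c b) = 2464000/(0.85 × 34.8 × 290) = 287.24 mm.
M_n = T(d − a/2) = 2464 kN × (945 − 143.62) mm = 1974.60 kN·m.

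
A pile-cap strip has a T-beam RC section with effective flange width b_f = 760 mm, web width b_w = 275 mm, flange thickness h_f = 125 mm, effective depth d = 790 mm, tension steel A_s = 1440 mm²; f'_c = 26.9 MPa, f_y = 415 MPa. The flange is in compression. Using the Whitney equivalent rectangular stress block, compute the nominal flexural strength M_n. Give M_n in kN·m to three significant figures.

Tension: T = A_s f_y = 1440 × 415 = 597600 N.
Try a within the flange: a = T/(0.85 f'_c b_f) = 597600/(0.85 × 26.9 × 760) = 34.39 mm.
Since a = 34.39 ≤ h_f = 125 mm, the stress block lies entirely in the flange; analyse as a rectangular beam of width b_f.
M_n = T(d − a/2) = 597600 × (790 − 17.195) = 461.83 × 10⁶ N·mm.
M_n = 461.83 kN·m.

M_n ≈ 462 kN·m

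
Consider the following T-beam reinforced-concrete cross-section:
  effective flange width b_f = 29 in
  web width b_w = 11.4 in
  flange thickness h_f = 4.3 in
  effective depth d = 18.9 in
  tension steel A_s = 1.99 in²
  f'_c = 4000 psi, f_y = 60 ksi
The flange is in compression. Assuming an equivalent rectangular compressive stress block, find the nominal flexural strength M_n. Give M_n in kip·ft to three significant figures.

Tension: T = A_s f_y = 1.99 × 60 = 119.4 kips.
Try a within the flange: a = T/(0.85 f'_c b_f) = 119.4/(0.85 × 4 × 29) = 1.211 in.
Since a = 1.211 ≤ h_f = 4.3 in, the stress block lies entirely in the flange; analyse as a rectangular beam of width b_f.
M_n = T(d − a/2) = 119.4 × (18.9 − 0.6055) = 2184.4 kip·in.
M_n = 2184.4/12 = 182.03 kip·ft.

M_n ≈ 182 kip·ft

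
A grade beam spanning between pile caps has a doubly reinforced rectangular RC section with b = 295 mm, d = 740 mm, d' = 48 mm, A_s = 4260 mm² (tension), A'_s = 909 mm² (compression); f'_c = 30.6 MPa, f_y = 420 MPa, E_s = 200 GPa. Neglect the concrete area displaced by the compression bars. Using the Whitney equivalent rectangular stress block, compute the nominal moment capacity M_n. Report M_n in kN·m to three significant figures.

Assume both tension and compression steel yield.
Net tension couple steel: A_s − A'_s = 3351 mm².
a = (A_s − A'_s) f_y / (0.85 f'_c b) = 1407420/(0.85 × 30.6 × 295) = 183.43 mm.
c = a/β₁ = 183.43/0.831 = 220.73 mm; ε'_s = 0.003(c − d')/c = 0.0023 ≥ f_y/E_s = 0.0021, so compression steel does yield.
M_n = (A_s − A'_s) f_y (d − a/2) + A'_s f_y (d − d') = [1407420 × (740 − 91.715) + 381780 × (740 − 48)] × 10⁻⁶ = 912.41 + 264.19 = 1176.60 kN·m.

M_n ≈ 1180 kN·m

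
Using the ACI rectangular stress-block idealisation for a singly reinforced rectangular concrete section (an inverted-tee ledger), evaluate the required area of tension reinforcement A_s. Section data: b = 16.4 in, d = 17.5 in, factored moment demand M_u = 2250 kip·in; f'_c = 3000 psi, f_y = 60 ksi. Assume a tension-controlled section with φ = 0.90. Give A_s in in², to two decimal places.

M_n = M_u/φ = 2250/0.90 = 2500 kip·in.
From M_n = 0.85 f'_c a b (d − a/2):
a = d − √(d² − 2M_n/(0.85 f'_c b)) = 17.5 − √(17.5² − 2 × 2500/(0.85 × 3 × 16.4)) = 3.837 in.
A_s = 0.85 f'_c a b / f_y = 0.85 × 3 × 3.837 × 16.4 / 60 = 2.674 in².

A_s ≈ 2.67 in²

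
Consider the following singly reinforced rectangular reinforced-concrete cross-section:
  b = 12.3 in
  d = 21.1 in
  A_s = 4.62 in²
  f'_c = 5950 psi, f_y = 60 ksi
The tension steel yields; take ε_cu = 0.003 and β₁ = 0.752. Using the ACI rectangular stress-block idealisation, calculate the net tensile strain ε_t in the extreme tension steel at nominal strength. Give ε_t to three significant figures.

ε_t ≈ 0.00768

a = A_s f_y/(0.85 f'_c b) = 4.456 in.
β₁ = 0.752, so c = a/β₁ = 4.456/0.752 = 5.926 in.
From the linear strain diagram with ε_cu = 0.003: ε_t = 0.003 (d − c)/c = 0.003 × (21.1 − 5.926)/5.926 = 0.00768.
Since ε_t ≥ 0.005, the section is tension-controlled.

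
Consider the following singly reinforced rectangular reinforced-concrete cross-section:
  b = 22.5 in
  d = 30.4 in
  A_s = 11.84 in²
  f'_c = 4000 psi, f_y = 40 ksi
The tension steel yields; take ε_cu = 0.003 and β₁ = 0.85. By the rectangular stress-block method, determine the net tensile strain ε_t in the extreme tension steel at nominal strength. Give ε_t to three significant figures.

ε_t ≈ 0.00952

a = A_s f_y/(0.85 f'_c b) = 6.191 in.
β₁ = 0.85, so c = a/β₁ = 6.191/0.85 = 7.284 in.
From the linear strain diagram with ε_cu = 0.003: ε_t = 0.003 (d − c)/c = 0.003 × (30.4 − 7.284)/7.284 = 0.00952.
Since ε_t ≥ 0.005, the section is tension-controlled.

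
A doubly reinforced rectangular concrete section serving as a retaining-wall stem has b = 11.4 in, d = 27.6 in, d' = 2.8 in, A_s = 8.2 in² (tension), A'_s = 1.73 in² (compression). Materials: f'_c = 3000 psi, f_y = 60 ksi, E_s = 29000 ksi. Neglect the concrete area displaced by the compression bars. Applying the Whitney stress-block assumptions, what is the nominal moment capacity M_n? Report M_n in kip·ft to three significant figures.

Assume both steels yield.
a = (A_s − A'_s) f_y/(0.85 f'_c b) = (8.2 − 1.73) × 60/(0.85 × 3 × 11.4) = 13.354 in.
c = a/β₁ = 13.354/0.85 = 15.711 in; ε'_s = 0.003(c − d')/c = 0.0025 ≥ ε_y = 0.0021, so the compression steel yields.
M_n = (A_s − A'_s) f_y (d − a/2) + A'_s f_y (d − d') = 388.2 × (27.6 − 6.677) + 103.8 × (27.6 − 2.8) = 8122.3 + 2574.2 = 10696.5 kip·in = 10696.5/12 = 891.38 kip·ft.

M_n ≈ 891 kip·ft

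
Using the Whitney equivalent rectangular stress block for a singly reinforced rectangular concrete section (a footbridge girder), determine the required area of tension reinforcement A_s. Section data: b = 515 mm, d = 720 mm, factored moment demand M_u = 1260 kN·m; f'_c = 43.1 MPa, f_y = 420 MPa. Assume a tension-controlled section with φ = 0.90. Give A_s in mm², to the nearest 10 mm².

M_n = M_u/φ = 1260/0.90 = 1400 kN·m.
With M_n = 0.85 f'_c a b (d − a/2), solve the quadratic for a:
a = d − √(d² − 2M_n/(0.85 f'_c b)) = 720 − √(720² − 2 × 1400×10⁶/(0.85 × 43.1 × 515)) = 111.73 mm.
A_s = 0.85 f'_c a b / f_y = 0.85 × 43.1 × 111.73 × 515 / 420 = 5019.1 mm².

A_s ≈ 5020 mm²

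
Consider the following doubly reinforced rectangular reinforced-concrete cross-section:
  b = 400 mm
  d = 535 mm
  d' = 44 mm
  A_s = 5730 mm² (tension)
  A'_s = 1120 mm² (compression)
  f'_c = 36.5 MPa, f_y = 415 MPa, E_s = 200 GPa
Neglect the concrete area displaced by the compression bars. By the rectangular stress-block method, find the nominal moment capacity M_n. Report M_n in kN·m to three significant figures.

M_n ≈ 1100 kN·m

Assume both tension and compression steel yield.
Net tension couple steel: A_s − A'_s = 4610 mm².
a = (A_s − A'_s) f_y / (0.85 f'_c b) = 1913150/(0.85 × 36.5 × 400) = 154.16 mm.
c = a/β₁ = 154.16/0.789 = 195.39 mm; ε'_s = 0.003(c − d')/c = 0.0023 ≥ f_y/E_s = 0.0021, so compression steel does yield.
M_n = (A_s − A'_s) f_y (d − a/2) + A'_s f_y (d − d') = [1913150 × (535 − 77.08) + 464800 × (535 − 44)] × 10⁻⁶ = 876.07 + 228.22 = 1104.29 kN·m.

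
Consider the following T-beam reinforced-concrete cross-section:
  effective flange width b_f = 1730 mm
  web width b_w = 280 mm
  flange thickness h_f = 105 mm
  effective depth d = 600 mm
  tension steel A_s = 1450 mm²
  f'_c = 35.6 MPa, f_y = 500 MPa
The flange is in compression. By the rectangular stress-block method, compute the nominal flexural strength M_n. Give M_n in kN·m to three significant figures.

Tension: T = A_s f_y = 1450 × 500 = 725000 N.
Try a within the flange: a = T/(0.85 f'_c b_f) = 725000/(0.85 × 35.6 × 1730) = 13.85 mm.
Since a = 13.85 ≤ h_f = 105 mm, the stress block lies entirely in the flange; analyse as a rectangular beam of width b_f.
M_n = T(d − a/2) = 725000 × (600 − 6.925) = 429.98 × 10⁶ N·mm.
M_n = 429.98 kN·m.

M_n ≈ 430 kN·m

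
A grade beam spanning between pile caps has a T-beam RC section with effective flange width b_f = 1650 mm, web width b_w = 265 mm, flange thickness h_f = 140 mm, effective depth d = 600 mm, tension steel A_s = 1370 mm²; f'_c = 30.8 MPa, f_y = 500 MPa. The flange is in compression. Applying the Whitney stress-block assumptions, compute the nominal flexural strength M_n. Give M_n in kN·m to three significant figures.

M_n ≈ 406 kN·m

Tension: T = A_s f_y = 1370 × 500 = 685000 N.
Try a within the flange: a = T/(0.85 f'_c b_f) = 685000/(0.85 × 30.8 × 1650) = 15.86 mm.
Since a = 15.86 ≤ h_f = 140 mm, the stress block lies entirely in the flange; analyse as a rectangular beam of width b_f.
M_n = T(d − a/2) = 685000 × (600 − 7.93) = 405.57 × 10⁶ N·mm.
M_n = 405.57 kN·m.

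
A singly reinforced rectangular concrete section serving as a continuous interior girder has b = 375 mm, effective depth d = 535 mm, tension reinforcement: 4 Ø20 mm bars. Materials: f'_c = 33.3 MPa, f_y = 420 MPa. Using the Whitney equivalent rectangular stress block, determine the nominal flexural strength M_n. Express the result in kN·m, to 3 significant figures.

M_n ≈ 269 kN·m

A_s = 4 × 314 = 1256 mm².
T = A_s f_y = 1256 × 420 = 527520 N = 527.52 kN.
From C = T: a = T/(0.85 f'_c b) = 527520/(0.85 × 33.3 × 375) = 49.70 mm.
M_n = T(d − a/2) = 527.52 kN × (535 − 24.85) mm = 269.11 kN·m.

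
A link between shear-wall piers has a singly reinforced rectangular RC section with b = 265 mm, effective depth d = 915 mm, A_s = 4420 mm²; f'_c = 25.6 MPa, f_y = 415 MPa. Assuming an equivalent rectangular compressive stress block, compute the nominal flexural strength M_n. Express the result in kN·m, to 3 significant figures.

T = A_s f_y = 4420 × 415 = 1834300 N = 1834.3 kN.
From C = T: a = T/(0.85 f'_c b) = 1834300/(0.85 × 25.6 × 265) = 318.10 mm.
M_n = T(d − a/2) = 1834.3 kN × (915 − 159.05) mm = 1386.64 kN·m.

M_n ≈ 1390 kN·m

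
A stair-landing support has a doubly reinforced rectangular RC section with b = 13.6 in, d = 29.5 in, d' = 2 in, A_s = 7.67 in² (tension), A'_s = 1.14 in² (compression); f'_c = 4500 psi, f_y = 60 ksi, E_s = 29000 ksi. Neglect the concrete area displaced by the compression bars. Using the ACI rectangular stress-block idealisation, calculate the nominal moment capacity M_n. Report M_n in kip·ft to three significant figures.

Assume both steels yield.
a = (A_s − A'_s) f_y/(0.85 f'_c b) = (7.67 − 1.14) × 60/(0.85 × 4.5 × 13.6) = 7.532 in.
c = a/β₁ = 7.532/0.825 = 9.130 in; ε'_s = 0.003(c − d')/c = 0.0023 ≥ ε_y = 0.0021, so the compression steel yields.
M_n = (A_s − A'_s) f_y (d − a/2) + A'_s f_y (d − d') = 391.8 × (29.5 − 3.766) + 68.4 × (29.5 − 2) = 10082.6 + 1881.0 = 11963.6 kip·in = 11963.6/12 = 996.97 kip·ft.

M_n ≈ 997 kip·ft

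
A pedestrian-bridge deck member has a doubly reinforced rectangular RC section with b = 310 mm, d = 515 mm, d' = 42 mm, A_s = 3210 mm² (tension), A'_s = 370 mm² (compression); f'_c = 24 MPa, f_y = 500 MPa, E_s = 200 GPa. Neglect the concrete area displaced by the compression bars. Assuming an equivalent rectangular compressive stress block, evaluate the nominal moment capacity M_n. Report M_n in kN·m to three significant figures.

Assume both tension and compression steel yield.
Net tension couple steel: A_s − A'_s = 2840 mm².
a = (A_s − A'_s) f_y / (0.85 f'_c b) = 1420000/(0.85 × 24 × 310) = 224.54 mm.
c = a/β₁ = 224.54/0.85 = 264.16 mm; ε'_s = 0.003(c − d')/c = 0.0025 ≥ f_y/E_s = 0.0025, so compression steel does yield.
M_n = (A_s − A'_s) f_y (d − a/2) + A'_s f_y (d − d') = [1420000 × (515 − 112.27) + 185000 × (515 − 42)] × 10⁻⁶ = 571.88 + 87.51 = 659.39 kN·m.

M_n ≈ 659 kN·m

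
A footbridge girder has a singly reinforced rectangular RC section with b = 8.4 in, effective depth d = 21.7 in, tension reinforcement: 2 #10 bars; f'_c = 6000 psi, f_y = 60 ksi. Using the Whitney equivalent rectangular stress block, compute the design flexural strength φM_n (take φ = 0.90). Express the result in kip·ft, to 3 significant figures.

φM_n ≈ 228 kip·ft

A_s = 2 × 1.27 = 2.54 in².
T = A_s f_y = 2.54 × 60 = 152.4 kips.
a = T/(0.85 f'_c b) = 152.4/(0.85 × 6 × 8.4) = 3.557 in.
M_n = T(d − a/2) = 152.4 × (21.7 − 1.7785) = 3036.0 kip·in = 3036.0/12 = 253.00 kip·ft.
φM_n = 0.90 × 253.00 = 227.70 kip·ft.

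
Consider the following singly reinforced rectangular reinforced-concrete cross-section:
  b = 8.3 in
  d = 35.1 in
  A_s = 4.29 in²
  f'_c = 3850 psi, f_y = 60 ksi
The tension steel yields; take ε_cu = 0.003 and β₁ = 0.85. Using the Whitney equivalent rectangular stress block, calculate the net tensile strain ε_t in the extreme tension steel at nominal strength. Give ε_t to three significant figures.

ε_t ≈ 0.00644

a = A_s f_y/(0.85 f'_c b) = 9.477 in.
β₁ = 0.85, so c = a/β₁ = 9.477/0.85 = 11.149 in.
From the linear strain diagram with ε_cu = 0.003: ε_t = 0.003 (d − c)/c = 0.003 × (35.1 − 11.149)/11.149 = 0.00644.
Since ε_t ≥ 0.005, the section is tension-controlled.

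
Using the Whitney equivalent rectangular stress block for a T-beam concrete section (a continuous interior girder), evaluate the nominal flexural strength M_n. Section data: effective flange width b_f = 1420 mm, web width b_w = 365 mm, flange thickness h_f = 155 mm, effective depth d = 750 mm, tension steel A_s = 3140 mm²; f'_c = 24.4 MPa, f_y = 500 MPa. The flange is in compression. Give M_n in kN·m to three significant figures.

M_n ≈ 1140 kN·m

Tension: T = A_s f_y = 3140 × 500 = 1570000 N.
Try a within the flange: a = T/(0.85 f'_c b_f) = 1570000/(0.85 × 24.4 × 1420) = 53.31 mm.
Since a = 53.31 ≤ h_f = 155 mm, the stress block lies entirely in the flange; analyse as a rectangular beam of width b_f.
M_n = T(d − a/2) = 1570000 × (750 − 26.655) = 1135.65 × 10⁶ N·mm.
M_n = 1135.65 kN·m.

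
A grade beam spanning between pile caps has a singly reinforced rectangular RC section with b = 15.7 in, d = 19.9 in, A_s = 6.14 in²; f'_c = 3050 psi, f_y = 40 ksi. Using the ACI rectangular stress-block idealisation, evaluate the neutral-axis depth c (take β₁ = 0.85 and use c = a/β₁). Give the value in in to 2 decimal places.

c ≈ 7.10 in

T = A_s f_y = 6.14 × 40 = 245.6 kips.
a = T/(0.85 f'_c b) = 245.6/(0.85 × 3.05 × 15.7) = 6.0341 in.
With β₁ = 0.85, c = a/β₁ = 6.0341/0.85 = 7.10 in.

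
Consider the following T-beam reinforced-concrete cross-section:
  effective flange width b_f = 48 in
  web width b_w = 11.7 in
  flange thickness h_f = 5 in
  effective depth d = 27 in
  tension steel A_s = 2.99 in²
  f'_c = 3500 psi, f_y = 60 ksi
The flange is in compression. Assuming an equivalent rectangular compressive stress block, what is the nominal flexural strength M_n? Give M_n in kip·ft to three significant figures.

Tension: T = A_s f_y = 2.99 × 60 = 179.4 kips.
Try a within the flange: a = T/(0.85 f'_c b_f) = 179.4/(0.85 × 3.5 × 48) = 1.256 in.
Since a = 1.256 ≤ h_f = 5 in, the stress block lies entirely in the flange; analyse as a rectangular beam of width b_f.
M_n = T(d − a/2) = 179.4 × (27 − 0.628) = 4731.1 kip·in.
M_n = 4731.1/12 = 394.26 kip·ft.

M_n ≈ 394 kip·ft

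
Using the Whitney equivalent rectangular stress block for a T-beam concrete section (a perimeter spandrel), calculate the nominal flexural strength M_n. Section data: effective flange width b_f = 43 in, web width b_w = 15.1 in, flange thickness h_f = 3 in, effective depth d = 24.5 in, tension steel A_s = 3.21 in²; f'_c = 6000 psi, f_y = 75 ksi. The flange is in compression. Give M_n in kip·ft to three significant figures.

Tension: T = A_s f_y = 3.21 × 75 = 240.75 kips.
Try a within the flange: a = T/(0.85 f'_c b_f) = 240.75/(0.85 × 6 × 43) = 1.098 in.
Since a = 1.098 ≤ h_f = 3 in, the stress block lies entirely in the flange; analyse as a rectangular beam of width b_f.
M_n = T(d − a/2) = 240.75 × (24.5 − 0.549) = 5766.2 kip·in.
M_n = 5766.2/12 = 480.52 kip·ft.

M_n ≈ 481 kip·ft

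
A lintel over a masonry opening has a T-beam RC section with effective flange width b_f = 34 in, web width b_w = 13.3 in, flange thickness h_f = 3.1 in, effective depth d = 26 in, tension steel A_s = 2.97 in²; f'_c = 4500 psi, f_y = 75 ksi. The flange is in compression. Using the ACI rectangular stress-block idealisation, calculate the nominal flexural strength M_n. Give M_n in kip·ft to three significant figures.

Tension: T = A_s f_y = 2.97 × 75 = 222.75 kips.
Try a within the flange: a = T/(0.85 f'_c b_f) = 222.75/(0.85 × 4.5 × 34) = 1.713 in.
Since a = 1.713 ≤ h_f = 3.1 in, the stress block lies entirely in the flange; analyse as a rectangular beam of width b_f.
M_n = T(d − a/2) = 222.75 × (26 − 0.8565) = 5600.7 kip·in.
M_n = 5600.7/12 = 466.73 kip·ft.

M_n ≈ 467 kip·ft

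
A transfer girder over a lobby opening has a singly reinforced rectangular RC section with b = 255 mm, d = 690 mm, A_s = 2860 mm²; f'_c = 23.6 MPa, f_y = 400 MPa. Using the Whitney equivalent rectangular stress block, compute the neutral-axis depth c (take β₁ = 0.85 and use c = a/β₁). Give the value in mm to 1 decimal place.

T = A_s f_y = 2860 × 400 = 1144000 N = 1144 kN.
Setting C = 0.85 f'_c a b equal to T: a = 1144000/(0.85 × 23.6 × 255) = 223.643 mm.
With β₁ = 0.85, c = a/β₁ = 223.643/0.85 = 263.1 mm.

c ≈ 263.1 mm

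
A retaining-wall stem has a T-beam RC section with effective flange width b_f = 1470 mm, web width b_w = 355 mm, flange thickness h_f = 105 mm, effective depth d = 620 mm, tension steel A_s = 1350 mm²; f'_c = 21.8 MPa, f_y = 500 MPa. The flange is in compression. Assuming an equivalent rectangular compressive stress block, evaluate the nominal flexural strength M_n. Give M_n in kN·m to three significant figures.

M_n ≈ 410 kN·m

Tension: T = A_s f_y = 1350 × 500 = 675000 N.
Try a within the flange: a = T/(0.85 f'_c b_f) = 675000/(0.85 × 21.8 × 1470) = 24.78 mm.
Since a = 24.78 ≤ h_f = 105 mm, the stress block lies entirely in the flange; analyse as a rectangular beam of width b_f.
M_n = T(d − a/2) = 675000 × (620 − 12.39) = 410.14 × 10⁶ N·mm.
M_n = 410.14 kN·m.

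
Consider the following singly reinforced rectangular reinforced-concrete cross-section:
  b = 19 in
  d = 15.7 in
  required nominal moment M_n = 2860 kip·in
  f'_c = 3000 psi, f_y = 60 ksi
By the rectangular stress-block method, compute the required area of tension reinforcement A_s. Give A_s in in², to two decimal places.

A_s ≈ 3.53 in²

From M_n = 0.85 f'_c a b (d − a/2):
a = d − √(d² − 2M_n/(0.85 f'_c b)) = 15.7 − √(15.7² − 2 × 2860/(0.85 × 3 × 19)) = 4.367 in.
A_s = 0.85 f'_c a b / f_y = 0.85 × 3 × 4.367 × 19 / 60 = 3.526 in².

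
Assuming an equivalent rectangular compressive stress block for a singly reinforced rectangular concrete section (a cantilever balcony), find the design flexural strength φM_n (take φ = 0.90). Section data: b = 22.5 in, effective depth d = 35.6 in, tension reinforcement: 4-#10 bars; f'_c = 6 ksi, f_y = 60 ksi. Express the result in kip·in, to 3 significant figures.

φM_n ≈ 9400 kip·in

A_s = 4 × 1.27 = 5.08 in².
T = A_s f_y = 5.08 × 60 = 304.8 kips.
a = T/(0.85 f'_c b) = 304.8/(0.85 × 6 × 22.5) = 2.656 in.
M_n = T(d − a/2) = 304.8 × (35.6 − 1.328) = 10446.1 kip·in.
φM_n = 0.90 × 10446.1 = 9401.5 kip·in.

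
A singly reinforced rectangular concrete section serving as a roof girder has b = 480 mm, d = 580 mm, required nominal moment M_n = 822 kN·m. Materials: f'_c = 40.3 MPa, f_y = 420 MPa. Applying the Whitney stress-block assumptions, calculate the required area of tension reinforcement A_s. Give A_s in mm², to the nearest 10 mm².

A_s ≈ 3670 mm²

With M_n = 0.85 f'_c a b (d − a/2), solve the quadratic for a:
a = d − √(d² − 2M_n/(0.85 f'_c b)) = 580 − √(580² − 2 × 822×10⁶/(0.85 × 40.3 × 480)) = 93.78 mm.
A_s = 0.85 f'_c a b / f_y = 0.85 × 40.3 × 93.78 × 480 / 420 = 3671.4 mm².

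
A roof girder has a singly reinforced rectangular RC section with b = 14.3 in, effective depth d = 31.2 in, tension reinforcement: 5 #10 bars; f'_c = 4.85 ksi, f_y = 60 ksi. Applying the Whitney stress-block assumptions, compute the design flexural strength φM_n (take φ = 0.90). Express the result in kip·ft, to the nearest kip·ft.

φM_n ≈ 799 kip·ft

A_s = 5 × 1.27 = 6.35 in².
T = A_s f_y = 6.35 × 60 = 381 kips.
a = T/(0.85 f'_c b) = 381/(0.85 × 4.85 × 14.3) = 6.463 in.
M_n = T(d − a/2) = 381 × (31.2 − 3.2315) = 10656.0 kip·in = 10656.0/12 = 888.00 kip·ft.
φM_n = 0.90 × 888.00 = 799.20 kip·ft.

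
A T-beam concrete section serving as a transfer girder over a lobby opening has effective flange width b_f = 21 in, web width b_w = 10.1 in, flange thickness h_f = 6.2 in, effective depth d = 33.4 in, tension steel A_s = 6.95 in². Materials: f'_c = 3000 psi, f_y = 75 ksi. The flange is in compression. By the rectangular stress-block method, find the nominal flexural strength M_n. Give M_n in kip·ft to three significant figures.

Tension: T = A_s f_y = 6.95 × 75 = 521.25 kips.
Try a within the flange: a = T/(0.85 f'_c b_f) = 521.25/(0.85 × 3 × 21) = 9.734 in.
a = 9.734 > h_f = 6.2 in: the block extends into the web. Split into flange-overhang and web parts.
C_f = 0.85 f'_c (b_f − b_w) h_f = 0.85 × 3 × (21 − 10.1) × 6.2 = 172.3 kips.
Remaining web compression depth: a_w = (T − C_f)/(0.85 f'_c b_w) = (521.25 − 172.3)/(0.85 × 3 × 10.1) = 13.549 in.
M_n = C_f(d − h_f/2) + (T − C_f)(d − a_w/2) = 172.3 × (33.4 − 3.1) + 348.95 × (33.4 − 6.7745) = 5220.7 + 9291.0 = 14511.7 kip·in.
M_n = 14511.7/12 = 1209.31 kip·ft.

M_n ≈ 1210 kip·ft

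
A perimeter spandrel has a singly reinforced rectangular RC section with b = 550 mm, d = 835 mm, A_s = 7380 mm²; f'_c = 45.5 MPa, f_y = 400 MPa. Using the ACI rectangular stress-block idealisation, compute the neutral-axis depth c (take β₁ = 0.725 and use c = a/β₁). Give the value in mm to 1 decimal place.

T = A_s f_y = 7380 × 400 = 2952000 N = 2952 kN.
Setting C = 0.85 f'_c a b equal to T: a = 2952000/(0.85 × 45.5 × 550) = 138.779 mm.
With β₁ = 0.725, c = a/β₁ = 138.779/0.725 = 191.4 mm.

c ≈ 191.4 mm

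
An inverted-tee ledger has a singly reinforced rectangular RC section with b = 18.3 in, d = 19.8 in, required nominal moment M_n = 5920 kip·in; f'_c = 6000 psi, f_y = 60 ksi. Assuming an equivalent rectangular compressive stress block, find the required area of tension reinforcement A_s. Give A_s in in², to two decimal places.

A_s ≈ 5.47 in²

From M_n = 0.85 f'_c a b (d − a/2):
a = d − √(d² − 2M_n/(0.85 f'_c b)) = 19.8 − √(19.8² − 2 × 5920/(0.85 × 6 × 18.3)) = 3.516 in.
A_s = 0.85 f'_c a b / f_y = 0.85 × 6 × 3.516 × 18.3 / 60 = 5.469 in².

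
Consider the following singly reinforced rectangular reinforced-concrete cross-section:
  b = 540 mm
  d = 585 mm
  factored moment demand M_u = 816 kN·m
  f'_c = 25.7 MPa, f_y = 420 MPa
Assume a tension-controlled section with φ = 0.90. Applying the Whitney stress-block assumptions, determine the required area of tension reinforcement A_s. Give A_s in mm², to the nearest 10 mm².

A_s ≈ 4240 mm²

M_n = M_u/φ = 816/0.90 = 906.667 kN·m.
With M_n = 0.85 f'_c a b (d − a/2), solve the quadratic for a:
a = d − √(d² − 2M_n/(0.85 f'_c b)) = 585 − √(585² − 2 × 906.667×10⁶/(0.85 × 25.7 × 540)) = 150.83 mm.
A_s = 0.85 f'_c a b / f_y = 0.85 × 25.7 × 150.83 × 540 / 420 = 4236.3 mm².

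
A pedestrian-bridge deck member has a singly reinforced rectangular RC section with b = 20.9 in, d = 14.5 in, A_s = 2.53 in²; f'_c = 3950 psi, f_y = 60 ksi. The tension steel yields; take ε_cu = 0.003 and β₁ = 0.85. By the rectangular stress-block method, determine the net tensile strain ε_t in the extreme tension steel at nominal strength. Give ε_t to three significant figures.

ε_t ≈ 0.0141

a = A_s f_y/(0.85 f'_c b) = 2.163 in.
β₁ = 0.85, so c = a/β₁ = 2.163/0.85 = 2.545 in.
From the linear strain diagram with ε_cu = 0.003: ε_t = 0.003 (d − c)/c = 0.003 × (14.5 − 2.545)/2.545 = 0.0141.
Since ε_t ≥ 0.005, the section is tension-controlled.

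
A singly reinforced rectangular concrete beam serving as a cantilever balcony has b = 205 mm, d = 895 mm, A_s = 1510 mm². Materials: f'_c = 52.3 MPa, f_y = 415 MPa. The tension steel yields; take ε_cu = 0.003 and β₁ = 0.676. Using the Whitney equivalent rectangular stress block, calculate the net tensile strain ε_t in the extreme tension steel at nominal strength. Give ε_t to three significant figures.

a = A_s f_y/(0.85 f'_c b) = 68.76 mm.
β₁ = 0.676, so c = a/β₁ = 68.76/0.676 = 101.72 mm.
From the linear strain diagram with ε_cu = 0.003: ε_t = 0.003 (d − c)/c = 0.003 × (895 − 101.72)/101.72 = 0.0234.
Since ε_t ≥ 0.005, the section is tension-controlled.

ε_t ≈ 0.0234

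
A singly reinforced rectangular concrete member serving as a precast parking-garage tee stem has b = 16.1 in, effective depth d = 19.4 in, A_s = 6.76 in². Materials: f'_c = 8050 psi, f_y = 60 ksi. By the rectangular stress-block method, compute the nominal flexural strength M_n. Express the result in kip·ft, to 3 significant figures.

M_n ≈ 593 kip·ft

T = A_s f_y = 6.76 × 60 = 405.6 kips.
a = T/(0.85 f'_c b) = 405.6/(0.85 × 8.05 × 16.1) = 3.682 in.
M_n = T(d − a/2) = 405.6 × (19.4 − 1.841) = 7121.9 kip·in = 7121.9/12 = 593.49 kip·ft.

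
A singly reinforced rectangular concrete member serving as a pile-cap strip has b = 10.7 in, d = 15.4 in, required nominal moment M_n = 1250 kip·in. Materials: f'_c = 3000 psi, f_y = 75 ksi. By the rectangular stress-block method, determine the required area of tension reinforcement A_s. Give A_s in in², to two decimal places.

A_s ≈ 1.21 in²

From M_n = 0.85 f'_c a b (d − a/2):
a = d − √(d² − 2M_n/(0.85 f'_c b)) = 15.4 − √(15.4² − 2 × 1250/(0.85 × 3 × 10.7)) = 3.336 in.
A_s = 0.85 f'_c a b / f_y = 0.85 × 3 × 3.336 × 10.7 / 75 = 1.214 in².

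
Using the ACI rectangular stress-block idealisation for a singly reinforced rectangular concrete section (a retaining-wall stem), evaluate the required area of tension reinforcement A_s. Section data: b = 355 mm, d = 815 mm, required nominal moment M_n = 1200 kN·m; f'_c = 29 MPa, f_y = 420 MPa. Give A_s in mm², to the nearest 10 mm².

A_s ≈ 3970 mm²

With M_n = 0.85 f'_c a b (d − a/2), solve the quadratic for a:
a = d − √(d² − 2M_n/(0.85 f'_c b)) = 815 − √(815² − 2 × 1200×10⁶/(0.85 × 29 × 355)) = 190.53 mm.
A_s = 0.85 f'_c a b / f_y = 0.85 × 29 × 190.53 × 355 / 420 = 3969.7 mm².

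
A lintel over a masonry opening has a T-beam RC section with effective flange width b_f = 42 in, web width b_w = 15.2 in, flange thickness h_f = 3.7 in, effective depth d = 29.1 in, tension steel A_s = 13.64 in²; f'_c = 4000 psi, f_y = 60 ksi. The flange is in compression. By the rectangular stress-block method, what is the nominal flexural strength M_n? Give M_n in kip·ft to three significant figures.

M_n ≈ 1750 kip·ft

Tension: T = A_s f_y = 13.64 × 60 = 818.4 kips.
Try a within the flange: a = T/(0.85 f'_c b_f) = 818.4/(0.85 × 4 × 42) = 5.731 in.
a = 5.731 > h_f = 3.7 in: the block extends into the web. Split into flange-overhang and web parts.
C_f = 0.85 f'_c (b_f − b_w) h_f = 0.85 × 4 × (42 − 15.2) × 3.7 = 337.1 kips.
Remaining web compression depth: a_w = (T − C_f)/(0.85 f'_c b_w) = (818.4 − 337.1)/(0.85 × 4 × 15.2) = 9.313 in.
M_n = C_f(d − h_f/2) + (T − C_f)(d − a_w/2) = 337.1 × (29.1 − 1.85) + 481.3 × (29.1 − 4.6565) = 9186.0 + 11764.7 = 20950.7 kip·in.
M_n = 20950.7/12 = 1745.89 kip·ft.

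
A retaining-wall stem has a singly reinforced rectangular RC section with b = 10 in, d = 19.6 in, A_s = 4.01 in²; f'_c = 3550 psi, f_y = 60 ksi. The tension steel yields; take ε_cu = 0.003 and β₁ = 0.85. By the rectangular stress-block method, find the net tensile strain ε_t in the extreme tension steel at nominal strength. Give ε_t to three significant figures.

a = A_s f_y/(0.85 f'_c b) = 7.973 in.
β₁ = 0.85, so c = a/β₁ = 7.973/0.85 = 9.380 in.
From the linear strain diagram with ε_cu = 0.003: ε_t = 0.003 (d − c)/c = 0.003 × (19.6 − 9.380)/9.380 = 0.00327.
ε_t < 0.004 — the section is over-reinforced for flexure under ACI limits.

ε_t ≈ 0.00327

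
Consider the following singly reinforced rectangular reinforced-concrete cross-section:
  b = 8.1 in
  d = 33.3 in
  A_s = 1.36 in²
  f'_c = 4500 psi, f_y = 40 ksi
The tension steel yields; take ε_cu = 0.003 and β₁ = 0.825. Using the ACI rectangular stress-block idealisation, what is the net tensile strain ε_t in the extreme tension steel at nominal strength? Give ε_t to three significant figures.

a = A_s f_y/(0.85 f'_c b) = 1.756 in.
β₁ = 0.825, so c = a/β₁ = 1.756/0.825 = 2.128 in.
From the linear strain diagram with ε_cu = 0.003: ε_t = 0.003 (d − c)/c = 0.003 × (33.3 − 2.128)/2.128 = 0.0439.
Since ε_t ≥ 0.005, the section is tension-controlled.

ε_t ≈ 0.0439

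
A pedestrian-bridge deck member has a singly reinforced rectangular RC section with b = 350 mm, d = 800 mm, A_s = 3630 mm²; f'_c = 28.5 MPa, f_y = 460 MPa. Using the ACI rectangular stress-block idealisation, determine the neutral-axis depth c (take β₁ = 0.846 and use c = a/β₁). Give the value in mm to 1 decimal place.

c ≈ 232.8 mm

T = A_s f_y = 3630 × 460 = 1669800 N = 1669.8 kN.
Setting C = 0.85 f'_c a b equal to T: a = 1669800/(0.85 × 28.5 × 350) = 196.939 mm.
With β₁ = 0.846, c = a/β₁ = 196.939/0.846 = 232.8 mm.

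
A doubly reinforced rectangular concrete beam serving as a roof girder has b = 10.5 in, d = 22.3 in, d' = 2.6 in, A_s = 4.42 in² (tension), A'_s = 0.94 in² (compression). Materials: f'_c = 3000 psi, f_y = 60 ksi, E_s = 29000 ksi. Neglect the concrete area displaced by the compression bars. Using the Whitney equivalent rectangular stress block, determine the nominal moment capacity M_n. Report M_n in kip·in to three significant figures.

M_n ≈ 4950 kip·in

Assume both steels yield.
a = (A_s − A'_s) f_y/(0.85 f'_c b) = (4.42 − 0.94) × 60/(0.85 × 3 × 10.5) = 7.798 in.
c = a/β₁ = 7.798/0.85 = 9.174 in; ε'_s = 0.003(c − d')/c = 0.0021 ≥ ε_y = 0.0021, so the compression steel yields.
M_n = (A_s − A'_s) f_y (d − a/2) + A'_s f_y (d − d') = 208.8 × (22.3 − 3.899) + 56.4 × (22.3 − 2.6) = 3842.1 + 1111.1 = 4953.2 kip·in.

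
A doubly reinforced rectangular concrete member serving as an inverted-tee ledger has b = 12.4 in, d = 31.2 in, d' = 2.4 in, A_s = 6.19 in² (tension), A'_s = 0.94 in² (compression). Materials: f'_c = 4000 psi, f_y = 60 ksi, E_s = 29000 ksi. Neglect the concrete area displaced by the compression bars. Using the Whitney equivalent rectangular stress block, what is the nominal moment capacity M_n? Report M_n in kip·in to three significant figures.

M_n ≈ 10300 kip·in

Assume both steels yield.
a = (A_s − A'_s) f_y/(0.85 f'_c b) = (6.19 − 0.94) × 60/(0.85 × 4 × 12.4) = 7.472 in.
c = a/β₁ = 7.472/0.85 = 8.791 in; ε'_s = 0.003(c − d')/c = 0.0022 ≥ ε_y = 0.0021, so the compression steel yields.
M_n = (A_s − A'_s) f_y (d − a/2) + A'_s f_y (d − d') = 315 × (31.2 − 3.736) + 56.4 × (31.2 − 2.4) = 8651.2 + 1624.3 = 10275.5 kip·in.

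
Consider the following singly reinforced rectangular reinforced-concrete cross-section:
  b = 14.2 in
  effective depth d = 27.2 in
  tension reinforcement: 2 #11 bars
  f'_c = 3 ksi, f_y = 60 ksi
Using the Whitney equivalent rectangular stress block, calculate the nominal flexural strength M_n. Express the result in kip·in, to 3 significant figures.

A_s = 2 × 1.56 = 3.12 in².
T = A_s f_y = 3.12 × 60 = 187.2 kips.
a = T/(0.85 f'_c b) = 187.2/(0.85 × 3 × 14.2) = 5.170 in.
M_n = T(d − a/2) = 187.2 × (27.2 − 2.585) = 4607.9 kip·in.

M_n ≈ 4610 kip·in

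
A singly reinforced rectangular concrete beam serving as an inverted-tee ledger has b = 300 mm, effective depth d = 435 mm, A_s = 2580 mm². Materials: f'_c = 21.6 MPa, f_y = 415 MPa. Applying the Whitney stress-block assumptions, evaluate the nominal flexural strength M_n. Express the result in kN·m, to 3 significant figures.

M_n ≈ 362 kN·m

T = A_s f_y = 2580 × 415 = 1070700 N = 1070.7 kN.
From C = T: a = T/(0.85 f'_c b) = 1070700/(0.85 × 21.6 × 300) = 194.39 mm.
M_n = T(d − a/2) = 1070.7 kN × (435 − 97.195) mm = 361.69 kN·m.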